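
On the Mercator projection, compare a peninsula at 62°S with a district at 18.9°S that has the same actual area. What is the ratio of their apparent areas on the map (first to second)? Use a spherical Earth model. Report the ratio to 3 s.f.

Mercator is conformal with k = sec φ, so areal scale = k² = sec²φ.
At 62°: sec²(62°) = 1/0.4695² = 4.537.
At 18.9°: sec²(18.9°) = 1/0.9461² = 1.117.
Ratio = 4.537/1.117 = cos²(18.9°)/cos²(62°) ≈ 4.06.

4.06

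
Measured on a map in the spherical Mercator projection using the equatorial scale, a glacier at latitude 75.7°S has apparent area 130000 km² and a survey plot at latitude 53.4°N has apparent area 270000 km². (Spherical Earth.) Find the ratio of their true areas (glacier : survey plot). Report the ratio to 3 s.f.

0.0826

Mercator's areal exaggeration is sec²φ; hence true area = (apparent area) · cos²φ.
True area of glacier: 130000 × cos²(75.7°) = 130000 × 0.06101 = 7931 km².
True area of survey plot: 270000 × cos²(53.4°) = 270000 × 0.3555 = 95980 km².
Ratio = 7931 / 95980 ≈ 0.0826.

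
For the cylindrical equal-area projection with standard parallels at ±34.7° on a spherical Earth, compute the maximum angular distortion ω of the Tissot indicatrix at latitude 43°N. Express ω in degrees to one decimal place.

For cylindrical equal-area with standard parallel φ₀, h = cos φ / cos φ₀ and k = cos φ₀ / cos φ, so h·k = 1.
At 43°: h = 0.8896, k = 1.124; principal scales a = 1.124, b = 0.8896.
sin(ω/2) = (a − b)/(a + b) = 0.2346/2.014 = 0.1165, so ω = 2 arcsin(0.1165) ≈ 13.4°.

13.4°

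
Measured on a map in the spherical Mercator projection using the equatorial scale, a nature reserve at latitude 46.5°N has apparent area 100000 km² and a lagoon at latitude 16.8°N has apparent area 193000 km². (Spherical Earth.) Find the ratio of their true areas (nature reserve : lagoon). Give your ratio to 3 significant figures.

Since Mercator area scale is 1/cos²φ, the true area equals the apparent area multiplied by cos²φ.
True area of nature reserve: 100000 × cos²(46.5°) = 100000 × 0.4738 = 47380 km².
True area of lagoon: 193000 × cos²(16.8°) = 193000 × 0.9165 = 176900 km².
Ratio = 47380 / 176900 ≈ 0.268.

0.268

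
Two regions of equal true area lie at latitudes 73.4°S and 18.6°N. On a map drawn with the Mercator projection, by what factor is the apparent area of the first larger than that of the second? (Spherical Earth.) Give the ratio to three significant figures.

11.0

Mercator areal scale is sec²φ.
At 73.4°: sec²(73.4°) = 1/0.2857² = 12.25.
At 18.6°: sec²(18.6°) = 1/0.9478² = 1.113.
Ratio = 12.25/1.113 = cos²(18.6°)/cos²(73.4°) ≈ 11.0.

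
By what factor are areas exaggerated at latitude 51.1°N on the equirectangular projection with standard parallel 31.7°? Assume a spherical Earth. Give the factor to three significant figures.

The equidistant cylindrical projection with φ₀ = 31.7° has h = 1 (meridians true) and k = cos φ₀ / cos φ along parallels.
Areal scale = h·k = 1 × cos φ₀ / cos φ; at 51.1°, h = 1.000, k = 1.355, so h·k = 1.355.

1.35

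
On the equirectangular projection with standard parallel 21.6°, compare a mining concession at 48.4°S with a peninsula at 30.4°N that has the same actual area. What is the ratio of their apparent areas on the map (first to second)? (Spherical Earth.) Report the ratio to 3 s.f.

1.30

The equidistant cylindrical projection with φ₀ = 21.6° has h = 1 (meridians true) and k = cos φ₀ / cos φ along parallels.
Areal scale at 48.4°: h·k = 1.000 × 1.400 = 1.400.
Areal scale at 30.4°: h·k = 1.000 × 1.078 = 1.078.
Ratio = 1.400/1.078 ≈ 1.30.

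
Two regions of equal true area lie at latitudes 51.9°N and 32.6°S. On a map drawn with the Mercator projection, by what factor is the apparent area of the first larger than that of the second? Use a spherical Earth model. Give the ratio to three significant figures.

1.86

Mercator areal scale is sec²φ.
At 51.9°: sec²(51.9°) = 1/0.6170² = 2.627.
At 32.6°: sec²(32.6°) = 1/0.8425² = 1.409.
Ratio = 2.627/1.409 = cos²(32.6°)/cos²(51.9°) ≈ 1.86.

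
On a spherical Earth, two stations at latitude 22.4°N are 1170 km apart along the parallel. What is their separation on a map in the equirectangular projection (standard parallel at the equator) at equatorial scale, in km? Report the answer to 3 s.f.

For the equirectangular projection with φ₀ = 0 (plate carrée), h = 1 along meridians and k = sec φ along parallels.
Along the parallel, k = sec 22.4° = 1/0.9245 = 1.082.
Map distance = 1170 × 1.082 ≈ 1270 km.

1270 km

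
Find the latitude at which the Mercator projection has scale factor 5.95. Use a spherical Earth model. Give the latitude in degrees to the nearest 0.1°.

80.3°

Mercator scale is k = sec φ = 1/cos φ.
1/cos φ = 5.95  ⇒  cos φ = 0.1681  ⇒  φ = arccos(0.1681) ≈ 80.3°.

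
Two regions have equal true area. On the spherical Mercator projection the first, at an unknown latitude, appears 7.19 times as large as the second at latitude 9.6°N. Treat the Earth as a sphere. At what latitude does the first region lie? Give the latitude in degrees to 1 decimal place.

68.4°

On Mercator, (apparent₁)/(apparent₂) = sec²φ₁ / sec²φ₂ when true areas are equal.
cos²φ₂ / cos²φ₁ = 7.19  ⇒  cos φ₁ = cos 9.6° / √7.19 = 0.9860/2.681 = 0.3677.
φ₁ = arccos(0.3677) ≈ 68.4°.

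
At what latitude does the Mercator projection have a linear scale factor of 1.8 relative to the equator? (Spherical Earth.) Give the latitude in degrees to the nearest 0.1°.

Mercator scale is k = sec φ = 1/cos φ.
1/cos φ = 1.8  ⇒  cos φ = 0.5556  ⇒  φ = arccos(0.5556) ≈ 56.3°.

56.3°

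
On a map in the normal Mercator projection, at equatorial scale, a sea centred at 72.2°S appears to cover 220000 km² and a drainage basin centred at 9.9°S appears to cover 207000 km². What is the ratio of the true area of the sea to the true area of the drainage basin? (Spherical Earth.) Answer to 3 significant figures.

Since Mercator area scale is 1/cos²φ, the true area equals the apparent area multiplied by cos²φ.
True area of sea: 220000 × cos²(72.2°) = 220000 × 0.09345 = 20560 km².
True area of drainage basin: 207000 × cos²(9.9°) = 207000 × 0.9704 = 200900 km².
Ratio = 20560 / 200900 ≈ 0.102.

0.102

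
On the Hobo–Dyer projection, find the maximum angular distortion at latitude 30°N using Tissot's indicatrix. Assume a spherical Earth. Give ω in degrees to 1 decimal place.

10.0°

Hobo–Dyer is a cylindrical equal-area projection with standard parallels at ±37.5°. A cylindrical equal-area projection with standard parallel φ₀ has meridian scale h = cos φ / cos φ₀ and parallel scale k = cos φ₀ / cos φ (so areas are preserved, h·k = 1).
At 30°: h = 1.092, k = 0.9161; principal scales a = 1.092, b = 0.9161.
sin(ω/2) = (a − b)/(a + b) = 0.1755/2.008 = 0.08742, so ω = 2 arcsin(0.08742) ≈ 10.0°.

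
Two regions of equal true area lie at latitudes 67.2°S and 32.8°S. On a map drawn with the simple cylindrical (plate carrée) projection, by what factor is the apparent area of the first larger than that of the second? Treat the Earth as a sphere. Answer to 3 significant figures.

For the equirectangular projection with φ₀ = 0 (plate carrée), h = 1 along meridians and k = sec φ along parallels.
Areal scale at 67.2°: h·k = 1.000 × 2.581 = 2.581.
Areal scale at 32.8°: h·k = 1.000 × 1.190 = 1.190.
Ratio = 2.581/1.190 ≈ 2.17.

2.17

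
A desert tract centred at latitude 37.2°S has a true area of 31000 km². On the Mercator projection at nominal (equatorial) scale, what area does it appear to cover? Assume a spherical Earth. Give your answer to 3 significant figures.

Mercator is conformal, so the point scale is isotropic: h = k = sec φ = 1/cos φ.
Areal scale = k² = sec²φ = 1/cos²(37.2°) = 1/0.7965² = 1.576.
Apparent area = 31000 × 1.576 ≈ 48900 km².

48900 km²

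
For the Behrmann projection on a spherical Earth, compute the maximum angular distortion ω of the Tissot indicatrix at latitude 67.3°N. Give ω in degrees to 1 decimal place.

83.9°

The Behrmann projection is cylindrical equal-area with φ₀ = 30°. Cylindrical equal-area (φ₀ = 30°): h = cos φ / cos 30° along meridians, k = cos 30° / cos φ along parallels; h·k = 1.
At 67.3°: h = 0.4456, k = 2.244; principal scales a = 2.244, b = 0.4456.
sin(ω/2) = (a − b)/(a + b) = 1.799/2.690 = 0.6687, so ω = 2 arcsin(0.6687) ≈ 83.9°.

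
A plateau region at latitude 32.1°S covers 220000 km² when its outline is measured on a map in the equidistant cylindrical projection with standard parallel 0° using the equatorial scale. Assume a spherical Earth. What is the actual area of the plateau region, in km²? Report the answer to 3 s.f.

For the equirectangular projection with φ₀ = 0 (plate carrée), h = 1 along meridians and k = sec φ along parallels.
Areal scale = h·k = 1 × sec φ; at 32.1°, h = 1.000, k = 1.180, so h·k = 1.180.
True area = apparent / (areal scale) = 220000 / 1.180 ≈ 186000 km².

186000 km²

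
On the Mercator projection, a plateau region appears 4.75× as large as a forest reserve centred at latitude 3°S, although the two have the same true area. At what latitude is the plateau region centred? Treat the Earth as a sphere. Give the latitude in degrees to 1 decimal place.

62.7°

On Mercator, (apparent₁)/(apparent₂) = sec²φ₁ / sec²φ₂ when true areas are equal.
cos²φ₂ / cos²φ₁ = 4.75  ⇒  cos φ₁ = cos 3° / √4.75 = 0.9986/2.179 = 0.4582.
φ₁ = arccos(0.4582) ≈ 62.7°.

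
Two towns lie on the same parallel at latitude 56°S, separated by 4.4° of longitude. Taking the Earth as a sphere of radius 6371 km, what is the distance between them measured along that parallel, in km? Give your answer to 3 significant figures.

274 km

Arc length along a parallel = R cos φ · Δλ (with Δλ in radians).
= 6371 × cos 56° × (4.4° × π/180) = 6371 × 0.5592 × 0.07679 ≈ 274 km.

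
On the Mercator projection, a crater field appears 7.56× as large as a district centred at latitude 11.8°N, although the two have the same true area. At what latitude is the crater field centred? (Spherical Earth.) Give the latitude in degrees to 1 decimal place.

69.1°

For equal true areas on Mercator, apparent areas scale as sec²φ, so the ratio is cos²φ₂ / cos²φ₁.
cos²φ₂ / cos²φ₁ = 7.56  ⇒  cos φ₁ = cos 11.8° / √7.56 = 0.9789/2.750 = 0.3560.
φ₁ = arccos(0.3560) ≈ 69.1°.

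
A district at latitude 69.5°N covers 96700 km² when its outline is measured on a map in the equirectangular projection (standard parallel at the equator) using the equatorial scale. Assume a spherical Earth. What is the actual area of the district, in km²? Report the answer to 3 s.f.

33900 km²

In the plate carrée (x = Rλ, y = Rφ), meridians are true-scale (h = 1) and parallels are stretched by k = sec φ.
Areal scale = h·k = 1 × sec φ; at 69.5°, h = 1.000, k = 2.855, so h·k = 2.855.
True area = apparent / (areal scale) = 96700 / 2.855 ≈ 33900 km².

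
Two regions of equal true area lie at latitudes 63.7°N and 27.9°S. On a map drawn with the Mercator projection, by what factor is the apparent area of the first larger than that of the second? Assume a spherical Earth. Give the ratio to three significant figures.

Mercator areal scale is sec²φ.
At 63.7°: sec²(63.7°) = 1/0.4431² = 5.094.
At 27.9°: sec²(27.9°) = 1/0.8838² = 1.280.
Ratio = 5.094/1.280 = cos²(27.9°)/cos²(63.7°) ≈ 3.98.

3.98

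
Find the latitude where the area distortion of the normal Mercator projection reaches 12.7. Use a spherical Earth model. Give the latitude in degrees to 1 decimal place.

73.7°

Mercator areal scale is sec²φ.
sec²φ = 12.7  ⇒  cos²φ = 0.07874  ⇒  cos φ = 0.2806.
φ = arccos(0.2806) ≈ 73.7°.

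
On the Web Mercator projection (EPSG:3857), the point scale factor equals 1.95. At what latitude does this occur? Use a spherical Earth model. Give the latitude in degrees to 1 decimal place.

Mercator scale is k = sec φ = 1/cos φ.
1/cos φ = 1.95  ⇒  cos φ = 0.5128  ⇒  φ = arccos(0.5128) ≈ 59.1°.

59.1°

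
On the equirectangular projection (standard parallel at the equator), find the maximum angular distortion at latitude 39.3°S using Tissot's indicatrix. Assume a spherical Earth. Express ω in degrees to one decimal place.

In the plate carrée (x = Rλ, y = Rφ), meridians are true-scale (h = 1) and parallels are stretched by k = sec φ.
At 39.3°: h = 1.000, k = 1.292; principal scales a = 1.292, b = 1.000.
sin(ω/2) = (a − b)/(a + b) = 0.2923/2.292 = 0.1275, so ω = 2 arcsin(0.1275) ≈ 14.6°.

14.6°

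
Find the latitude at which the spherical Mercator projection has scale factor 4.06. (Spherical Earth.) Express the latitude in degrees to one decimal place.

Mercator scale is k = sec φ = 1/cos φ.
1/cos φ = 4.06  ⇒  cos φ = 0.2463  ⇒  φ = arccos(0.2463) ≈ 75.7°.

75.7°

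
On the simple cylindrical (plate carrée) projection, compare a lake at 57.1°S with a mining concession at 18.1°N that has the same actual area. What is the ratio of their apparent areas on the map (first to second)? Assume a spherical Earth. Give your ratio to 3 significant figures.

For the equirectangular projection with φ₀ = 0 (plate carrée), h = 1 along meridians and k = sec φ along parallels.
Areal scale at 57.1°: h·k = 1.000 × 1.841 = 1.841.
Areal scale at 18.1°: h·k = 1.000 × 1.052 = 1.052.
Ratio = 1.841/1.052 ≈ 1.75.

1.75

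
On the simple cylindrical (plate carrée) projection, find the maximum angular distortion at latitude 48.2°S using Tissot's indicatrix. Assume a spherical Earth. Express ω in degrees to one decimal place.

Plate carrée maps x = Rλ, y = Rφ. The meridian scale is h = 1 and the parallel scale is k = 1/cos φ = sec φ.
At 48.2°: h = 1.000, k = 1.500; principal scales a = 1.500, b = 1.000.
sin(ω/2) = (a − b)/(a + b) = 0.5003/2.500 = 0.2001, so ω = 2 arcsin(0.2001) ≈ 23.1°.

23.1°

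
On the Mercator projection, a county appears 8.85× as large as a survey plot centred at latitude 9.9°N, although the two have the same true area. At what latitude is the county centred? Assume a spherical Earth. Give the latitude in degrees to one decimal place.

70.7°

For equal true areas on Mercator, apparent areas scale as sec²φ, so the ratio is cos²φ₂ / cos²φ₁.
cos²φ₂ / cos²φ₁ = 8.85  ⇒  cos φ₁ = cos 9.9° / √8.85 = 0.9851/2.975 = 0.3311.
φ₁ = arccos(0.3311) ≈ 70.7°.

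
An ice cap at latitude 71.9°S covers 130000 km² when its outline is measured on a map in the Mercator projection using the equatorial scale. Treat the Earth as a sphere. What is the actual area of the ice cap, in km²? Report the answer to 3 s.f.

For Mercator, h = k = sec φ (a conformal cylindrical projection has a single point scale, 1/cos φ).
Areal scale = k² = sec²φ = 1/cos²(71.9°) = 1/0.3107² = 10.36.
True area = apparent / (areal scale) = 130000 / 10.36 ≈ 12500 km².

12500 km²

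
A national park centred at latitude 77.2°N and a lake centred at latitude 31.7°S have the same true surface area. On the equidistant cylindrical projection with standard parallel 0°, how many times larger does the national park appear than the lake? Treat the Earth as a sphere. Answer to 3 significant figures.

Plate carrée maps x = Rλ, y = Rφ. The meridian scale is h = 1 and the parallel scale is k = 1/cos φ = sec φ.
Areal scale at 77.2°: h·k = 1.000 × 4.514 = 4.514.
Areal scale at 31.7°: h·k = 1.000 × 1.175 = 1.175.
Ratio = 4.514/1.175 ≈ 3.84.

3.84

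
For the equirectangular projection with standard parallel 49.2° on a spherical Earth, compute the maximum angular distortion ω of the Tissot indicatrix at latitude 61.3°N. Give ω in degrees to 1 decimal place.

17.6°

The equidistant cylindrical projection with φ₀ = 49.2° has h = 1 (meridians true) and k = cos φ₀ / cos φ along parallels.
At 61.3°: h = 1.000, k = 1.361; principal scales a = 1.361, b = 1.000.
sin(ω/2) = (a − b)/(a + b) = 0.3607/2.361 = 0.1528, so ω = 2 arcsin(0.1528) ≈ 17.6°.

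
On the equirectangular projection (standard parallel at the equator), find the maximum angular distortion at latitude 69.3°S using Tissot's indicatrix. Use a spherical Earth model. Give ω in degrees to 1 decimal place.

57.1°

In the plate carrée (x = Rλ, y = Rφ), meridians are true-scale (h = 1) and parallels are stretched by k = sec φ.
At 69.3°: h = 1.000, k = 2.829; principal scales a = 2.829, b = 1.000.
sin(ω/2) = (a − b)/(a + b) = 1.829/3.829 = 0.4777, so ω = 2 arcsin(0.4777) ≈ 57.1°.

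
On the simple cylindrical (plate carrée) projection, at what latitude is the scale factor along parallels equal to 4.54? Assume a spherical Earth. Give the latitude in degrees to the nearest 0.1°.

Plate carrée: h = 1, k = sec φ along parallels.
sec φ = 4.54  ⇒  cos φ = 0.2203  ⇒  φ ≈ 77.3°.

77.3°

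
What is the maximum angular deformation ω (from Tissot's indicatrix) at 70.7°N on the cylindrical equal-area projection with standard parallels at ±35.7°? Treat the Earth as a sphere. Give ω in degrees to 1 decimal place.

91.4°

A cylindrical equal-area projection with standard parallel φ₀ has meridian scale h = cos φ / cos φ₀ and parallel scale k = cos φ₀ / cos φ (so areas are preserved, h·k = 1).
At 70.7°: h = 0.4070, k = 2.457; principal scales a = 2.457, b = 0.4070.
sin(ω/2) = (a − b)/(a + b) = 2.050/2.864 = 0.7158, so ω = 2 arcsin(0.7158) ≈ 91.4°.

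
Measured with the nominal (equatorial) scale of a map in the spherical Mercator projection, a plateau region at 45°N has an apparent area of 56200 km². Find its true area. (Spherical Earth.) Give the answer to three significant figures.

For Mercator, h = k = sec φ (a conformal cylindrical projection has a single point scale, 1/cos φ).
Areal scale = k² = sec²φ = 1/cos²(45°) = 1/0.7071² = 2.000.
True area = apparent / (areal scale) = 56200 / 2.000 ≈ 28100 km².

28100 km²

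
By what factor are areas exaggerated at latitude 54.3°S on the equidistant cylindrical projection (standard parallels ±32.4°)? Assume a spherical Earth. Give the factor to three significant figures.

With standard parallel φ₀ = 32.4°, the equirectangular projection gives x = Rλ cos φ₀, y = Rφ, so h = 1 and k = cos 32.4° / cos φ.
Areal scale = h·k = 1 × cos φ₀ / cos φ; at 54.3°, h = 1.000, k = 1.447, so h·k = 1.447.

1.45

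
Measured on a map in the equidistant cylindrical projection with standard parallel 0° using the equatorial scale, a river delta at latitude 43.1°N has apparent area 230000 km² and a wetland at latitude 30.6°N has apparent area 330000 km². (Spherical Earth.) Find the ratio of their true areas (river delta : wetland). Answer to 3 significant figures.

Plate carrée has h = 1 and k = sec φ, giving areal scale sec φ; true area = (apparent area) · cos φ.
True area of river delta: 230000 × cos(43.1°) = 230000 × 0.7302 = 167900 km².
True area of wetland: 330000 × cos(30.6°) = 330000 × 0.8607 = 284000 km².
Ratio = 167900 / 284000 ≈ 0.591.

0.591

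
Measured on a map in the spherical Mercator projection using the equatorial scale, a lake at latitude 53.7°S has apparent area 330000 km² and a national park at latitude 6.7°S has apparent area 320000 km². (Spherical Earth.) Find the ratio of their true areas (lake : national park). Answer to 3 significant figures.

Mercator's areal exaggeration is sec²φ; hence true area = (apparent area) · cos²φ.
True area of lake: 330000 × cos²(53.7°) = 330000 × 0.3505 = 115700 km².
True area of national park: 320000 × cos²(6.7°) = 320000 × 0.9864 = 315600 km².
Ratio = 115700 / 315600 ≈ 0.366.

0.366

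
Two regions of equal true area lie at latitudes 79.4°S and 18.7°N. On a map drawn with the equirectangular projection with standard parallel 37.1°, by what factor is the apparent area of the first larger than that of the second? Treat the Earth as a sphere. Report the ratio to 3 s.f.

With standard parallel φ₀ = 37.1°, the equirectangular projection gives x = Rλ cos φ₀, y = Rφ, so h = 1 and k = cos 37.1° / cos φ.
Areal scale at 79.4°: h·k = 1.000 × 4.336 = 4.336.
Areal scale at 18.7°: h·k = 1.000 × 0.8420 = 0.8420.
Ratio = 4.336/0.8420 ≈ 5.15.

5.15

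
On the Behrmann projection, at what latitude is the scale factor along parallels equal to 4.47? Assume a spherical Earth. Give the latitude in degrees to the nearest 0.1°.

The Behrmann projection is cylindrical equal-area with φ₀ = 30°. Cylindrical equal-area (φ₀ = 30°): h = cos φ / cos 30° along meridians, k = cos 30° / cos φ along parallels; h·k = 1.
k = cos φ₀ / cos φ = 4.47  ⇒  cos φ = cos 30° / 4.47 = 0.1937.
φ = arccos(0.1937) ≈ 78.8°.

78.8°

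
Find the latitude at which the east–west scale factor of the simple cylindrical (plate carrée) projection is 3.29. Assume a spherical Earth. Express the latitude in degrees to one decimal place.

Plate carrée: h = 1, k = sec φ along parallels.
sec φ = 3.29  ⇒  cos φ = 0.3040  ⇒  φ ≈ 72.3°.

72.3°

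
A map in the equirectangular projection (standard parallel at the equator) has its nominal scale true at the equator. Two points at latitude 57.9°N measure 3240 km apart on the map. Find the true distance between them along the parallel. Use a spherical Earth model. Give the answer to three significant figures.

For the equirectangular projection with φ₀ = 0 (plate carrée), h = 1 along meridians and k = sec φ along parallels.
Along the parallel at 57.9°, map distances are exaggerated by k = sec 57.9° = 1.882.
True distance = 3240 / 1.882 = 3240 × cos 57.9° ≈ 1720 km.

1720 km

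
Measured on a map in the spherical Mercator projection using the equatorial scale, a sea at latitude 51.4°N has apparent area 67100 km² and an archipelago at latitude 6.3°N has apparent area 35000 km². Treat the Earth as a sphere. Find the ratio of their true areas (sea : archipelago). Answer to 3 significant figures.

0.755

Since Mercator area scale is 1/cos²φ, the true area equals the apparent area multiplied by cos²φ.
True area of sea: 67100 × cos²(51.4°) = 67100 × 0.3892 = 26120 km².
True area of archipelago: 35000 × cos²(6.3°) = 35000 × 0.9880 = 34580 km².
Ratio = 26120 / 34580 ≈ 0.755.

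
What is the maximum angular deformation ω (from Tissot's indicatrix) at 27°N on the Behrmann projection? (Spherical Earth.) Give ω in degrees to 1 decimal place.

3.3°

Behrmann is a cylindrical equal-area projection with standard parallels at ±30°. For cylindrical equal-area with standard parallel φ₀, h = cos φ / cos φ₀ and k = cos φ₀ / cos φ, so h·k = 1.
At 27°: h = 1.029, k = 0.9720; principal scales a = 1.029, b = 0.9720.
sin(ω/2) = (a − b)/(a + b) = 0.05688/2.001 = 0.02843, so ω = 2 arcsin(0.02843) ≈ 3.3°.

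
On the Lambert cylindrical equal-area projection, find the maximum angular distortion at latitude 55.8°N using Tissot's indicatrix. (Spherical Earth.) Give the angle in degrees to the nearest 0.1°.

The Lambert cylindrical equal-area projection is the cylindrical equal-area projection with its standard parallel at the equator (φ₀ = 0). A cylindrical equal-area projection with standard parallel φ₀ has meridian scale h = cos φ / cos φ₀ and parallel scale k = cos φ₀ / cos φ (so areas are preserved, h·k = 1).
At 55.8°: h = 0.5621, k = 1.779; principal scales a = 1.779, b = 0.5621.
sin(ω/2) = (a − b)/(a + b) = 1.217/2.341 = 0.5198, so ω = 2 arcsin(0.5198) ≈ 62.6°.

62.6°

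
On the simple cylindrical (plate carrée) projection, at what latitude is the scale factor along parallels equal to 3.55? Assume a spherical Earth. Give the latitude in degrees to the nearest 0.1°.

73.6°

Plate carrée: h = 1, k = sec φ along parallels.
sec φ = 3.55  ⇒  cos φ = 0.2817  ⇒  φ ≈ 73.6°.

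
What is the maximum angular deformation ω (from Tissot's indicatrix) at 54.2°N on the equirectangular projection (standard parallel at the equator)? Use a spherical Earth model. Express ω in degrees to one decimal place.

In the plate carrée (x = Rλ, y = Rφ), meridians are true-scale (h = 1) and parallels are stretched by k = sec φ.
At 54.2°: h = 1.000, k = 1.710; principal scales a = 1.710, b = 1.000.
sin(ω/2) = (a − b)/(a + b) = 0.7095/2.710 = 0.2619, so ω = 2 arcsin(0.2619) ≈ 30.4°.

30.4°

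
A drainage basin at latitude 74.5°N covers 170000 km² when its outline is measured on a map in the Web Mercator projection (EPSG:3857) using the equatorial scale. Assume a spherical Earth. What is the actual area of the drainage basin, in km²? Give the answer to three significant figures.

For Mercator, h = k = sec φ (a conformal cylindrical projection has a single point scale, 1/cos φ).
Areal scale = k² = sec²φ = 1/cos²(74.5°) = 1/0.2672² = 14.00.
True area = apparent / (areal scale) = 170000 / 14.00 ≈ 12100 km².

12100 km²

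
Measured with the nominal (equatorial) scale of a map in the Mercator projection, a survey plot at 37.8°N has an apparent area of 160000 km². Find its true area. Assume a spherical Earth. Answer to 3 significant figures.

99900 km²

The Mercator projection is conformal; its linear scale factor is the same in every direction and equals sec φ = 1/cos φ.
Areal scale = k² = sec²φ = 1/cos²(37.8°) = 1/0.7902² = 1.602.
True area = apparent / (areal scale) = 160000 / 1.602 ≈ 99900 km².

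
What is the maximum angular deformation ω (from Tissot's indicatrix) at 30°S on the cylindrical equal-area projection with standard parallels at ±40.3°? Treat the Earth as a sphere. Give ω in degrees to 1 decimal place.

A cylindrical equal-area projection with standard parallel φ₀ has meridian scale h = cos φ / cos φ₀ and parallel scale k = cos φ₀ / cos φ (so areas are preserved, h·k = 1).
At 30°: h = 1.136, k = 0.8807; principal scales a = 1.136, b = 0.8807.
sin(ω/2) = (a − b)/(a + b) = 0.2549/2.016 = 0.1264, so ω = 2 arcsin(0.1264) ≈ 14.5°.

14.5°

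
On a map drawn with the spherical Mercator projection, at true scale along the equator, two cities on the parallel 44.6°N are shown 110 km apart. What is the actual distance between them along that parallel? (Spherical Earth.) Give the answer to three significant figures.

The Mercator projection is conformal; its linear scale factor is the same in every direction and equals sec φ = 1/cos φ.
Along the parallel at 44.6°, map distances are exaggerated by k = sec 44.6° = 1.404.
True distance = 110 / 1.404 = 110 × cos 44.6° ≈ 78.3 km.

78.3 km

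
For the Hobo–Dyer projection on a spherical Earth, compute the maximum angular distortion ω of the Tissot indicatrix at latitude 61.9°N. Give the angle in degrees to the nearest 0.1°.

57.2°

The Hobo–Dyer projection is cylindrical equal-area with φ₀ = 37.5°. A cylindrical equal-area projection with standard parallel φ₀ has meridian scale h = cos φ / cos φ₀ and parallel scale k = cos φ₀ / cos φ (so areas are preserved, h·k = 1).
At 61.9°: h = 0.5937, k = 1.684; principal scales a = 1.684, b = 0.5937.
sin(ω/2) = (a − b)/(a + b) = 1.091/2.278 = 0.4788, so ω = 2 arcsin(0.4788) ≈ 57.2°.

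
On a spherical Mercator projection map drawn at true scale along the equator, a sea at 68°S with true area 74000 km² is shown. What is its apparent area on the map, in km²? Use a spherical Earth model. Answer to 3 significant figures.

For Mercator, h = k = sec φ (a conformal cylindrical projection has a single point scale, 1/cos φ).
Areal scale = k² = sec²φ = 1/cos²(68°) = 1/0.3746² = 7.126.
Apparent area = 74000 × 7.126 ≈ 527000 km².

527000 km²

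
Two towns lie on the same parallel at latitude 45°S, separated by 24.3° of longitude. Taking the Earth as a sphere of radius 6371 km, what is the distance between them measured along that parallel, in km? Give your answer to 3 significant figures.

1910 km

Arc length along a parallel = R cos φ · Δλ (with Δλ in radians).
= 6371 × cos 45° × (24.3° × π/180) = 6371 × 0.7071 × 0.4241 ≈ 1910 km.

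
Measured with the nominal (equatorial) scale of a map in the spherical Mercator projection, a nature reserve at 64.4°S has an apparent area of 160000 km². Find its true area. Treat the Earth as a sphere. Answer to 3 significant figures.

29900 km²

Mercator is conformal, so the point scale is isotropic: h = k = sec φ = 1/cos φ.
Areal scale = k² = sec²φ = 1/cos²(64.4°) = 1/0.4321² = 5.356.
True area = apparent / (areal scale) = 160000 / 5.356 ≈ 29900 km².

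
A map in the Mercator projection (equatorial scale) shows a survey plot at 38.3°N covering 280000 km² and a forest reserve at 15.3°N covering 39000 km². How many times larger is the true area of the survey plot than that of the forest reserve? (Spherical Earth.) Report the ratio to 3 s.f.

4.75

Since Mercator area scale is 1/cos²φ, the true area equals the apparent area multiplied by cos²φ.
True area of survey plot: 280000 × cos²(38.3°) = 280000 × 0.6159 = 172400 km².
True area of forest reserve: 39000 × cos²(15.3°) = 39000 × 0.9304 = 36280 km².
Ratio = 172400 / 36280 ≈ 4.75.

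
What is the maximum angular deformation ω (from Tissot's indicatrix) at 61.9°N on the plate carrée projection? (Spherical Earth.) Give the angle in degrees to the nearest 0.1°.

42.2°

For the equirectangular projection with φ₀ = 0 (plate carrée), h = 1 along meridians and k = sec φ along parallels.
At 61.9°: h = 1.000, k = 2.123; principal scales a = 2.123, b = 1.000.
sin(ω/2) = (a − b)/(a + b) = 1.123/3.123 = 0.3596, so ω = 2 arcsin(0.3596) ≈ 42.2°.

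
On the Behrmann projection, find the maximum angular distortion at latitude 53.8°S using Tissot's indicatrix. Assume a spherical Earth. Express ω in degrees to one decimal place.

The Behrmann projection is cylindrical equal-area with φ₀ = 30°. For cylindrical equal-area with standard parallel φ₀, h = cos φ / cos φ₀ and k = cos φ₀ / cos φ, so h·k = 1.
At 53.8°: h = 0.6820, k = 1.466; principal scales a = 1.466, b = 0.6820.
sin(ω/2) = (a − b)/(a + b) = 0.7844/2.148 = 0.3651, so ω = 2 arcsin(0.3651) ≈ 42.8°.

42.8°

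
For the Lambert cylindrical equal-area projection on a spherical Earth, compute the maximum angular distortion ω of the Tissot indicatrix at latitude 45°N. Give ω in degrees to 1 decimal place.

The Lambert cylindrical equal-area projection is the cylindrical equal-area projection with its standard parallel at the equator (φ₀ = 0). A cylindrical equal-area projection with standard parallel φ₀ has meridian scale h = cos φ / cos φ₀ and parallel scale k = cos φ₀ / cos φ (so areas are preserved, h·k = 1).
At 45°: h = 0.7071, k = 1.414; principal scales a = 1.414, b = 0.7071.
sin(ω/2) = (a − b)/(a + b) = 0.7071/2.121 = 0.3333, so ω = 2 arcsin(0.3333) ≈ 38.9°.

38.9°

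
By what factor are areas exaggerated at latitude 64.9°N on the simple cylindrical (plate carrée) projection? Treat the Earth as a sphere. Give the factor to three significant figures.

2.36

In the plate carrée (x = Rλ, y = Rφ), meridians are true-scale (h = 1) and parallels are stretched by k = sec φ.
Areal scale = h·k = 1 × sec φ; at 64.9°, h = 1.000, k = 2.357, so h·k = 2.357.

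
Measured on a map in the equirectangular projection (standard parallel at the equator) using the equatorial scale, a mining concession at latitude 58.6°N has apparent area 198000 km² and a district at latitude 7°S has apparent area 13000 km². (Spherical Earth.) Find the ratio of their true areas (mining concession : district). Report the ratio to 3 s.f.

7.99

On the plate carrée, areal scale = h·k = 1 × sec φ, so true area = apparent × cos φ.
True area of mining concession: 198000 × cos(58.6°) = 198000 × 0.5210 = 103200 km².
True area of district: 13000 × cos(7°) = 13000 × 0.9925 = 12900 km².
Ratio = 103200 / 12900 ≈ 7.99.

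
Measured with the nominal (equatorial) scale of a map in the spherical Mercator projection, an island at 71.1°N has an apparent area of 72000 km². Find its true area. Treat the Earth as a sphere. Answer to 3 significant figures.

7550 km²

The Mercator projection is conformal; its linear scale factor is the same in every direction and equals sec φ = 1/cos φ.
Areal scale = k² = sec²φ = 1/cos²(71.1°) = 1/0.3239² = 9.531.
True area = apparent / (areal scale) = 72000 / 9.531 ≈ 7550 km².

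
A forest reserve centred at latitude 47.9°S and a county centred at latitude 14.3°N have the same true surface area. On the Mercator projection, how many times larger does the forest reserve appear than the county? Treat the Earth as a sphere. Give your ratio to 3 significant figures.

2.09

On Mercator, area is exaggerated by sec²φ = 1/cos²φ.
At 47.9°: sec²(47.9°) = 1/0.6704² = 2.225.
At 14.3°: sec²(14.3°) = 1/0.9690² = 1.065.
Ratio = 2.225/1.065 = cos²(14.3°)/cos²(47.9°) ≈ 2.09.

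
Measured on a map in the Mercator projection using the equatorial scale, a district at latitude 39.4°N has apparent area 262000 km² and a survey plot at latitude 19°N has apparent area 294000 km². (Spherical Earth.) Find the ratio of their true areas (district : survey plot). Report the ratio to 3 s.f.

Mercator's areal exaggeration is sec²φ; hence true area = (apparent area) · cos²φ.
True area of district: 262000 × cos²(39.4°) = 262000 × 0.5971 = 156400 km².
True area of survey plot: 294000 × cos²(19°) = 294000 × 0.8940 = 262800 km².
Ratio = 156400 / 262800 ≈ 0.595.

0.595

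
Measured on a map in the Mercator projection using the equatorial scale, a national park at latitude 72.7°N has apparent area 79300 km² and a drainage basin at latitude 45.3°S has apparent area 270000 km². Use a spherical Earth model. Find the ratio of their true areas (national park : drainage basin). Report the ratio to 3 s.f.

Mercator's areal exaggeration is sec²φ; hence true area = (apparent area) · cos²φ.
True area of national park: 79300 × cos²(72.7°) = 79300 × 0.08843 = 7013 km².
True area of drainage basin: 270000 × cos²(45.3°) = 270000 × 0.4948 = 133600 km².
Ratio = 7013 / 133600 ≈ 0.0525.

0.0525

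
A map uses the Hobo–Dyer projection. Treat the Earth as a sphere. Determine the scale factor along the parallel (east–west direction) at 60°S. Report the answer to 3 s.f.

The Hobo–Dyer projection is cylindrical equal-area with φ₀ = 37.5°. For cylindrical equal-area with standard parallel φ₀, h = cos φ / cos φ₀ and k = cos φ₀ / cos φ, so h·k = 1.
k = cos 37.5° / cos 60° = 0.7934/0.5000 = 1.587.

1.59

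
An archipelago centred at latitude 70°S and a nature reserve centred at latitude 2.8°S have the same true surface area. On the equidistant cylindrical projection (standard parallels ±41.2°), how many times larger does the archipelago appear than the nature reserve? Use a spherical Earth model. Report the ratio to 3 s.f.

2.92

In the equirectangular projection with standard parallel φ₀ = 41.2° (x = Rλ cos φ₀, y = Rφ), meridians are true-scale (h = 1) and the parallel scale is k = cos φ₀ / cos φ.
Areal scale at 70°: h·k = 1.000 × 2.200 = 2.200.
Areal scale at 2.8°: h·k = 1.000 × 0.7533 = 0.7533.
Ratio = 2.200/0.7533 ≈ 2.92.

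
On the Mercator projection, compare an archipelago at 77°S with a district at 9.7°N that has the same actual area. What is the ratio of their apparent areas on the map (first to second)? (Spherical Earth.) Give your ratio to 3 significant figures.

On Mercator, area is exaggerated by sec²φ = 1/cos²φ.
At 77°: sec²(77°) = 1/0.2250² = 19.76.
At 9.7°: sec²(9.7°) = 1/0.9857² = 1.029.
Ratio = 19.76/1.029 = cos²(9.7°)/cos²(77°) ≈ 19.2.

19.2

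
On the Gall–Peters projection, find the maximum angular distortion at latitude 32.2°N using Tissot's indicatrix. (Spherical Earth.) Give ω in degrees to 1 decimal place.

Gall–Peters is a cylindrical equal-area projection with standard parallels at ±45°. For cylindrical equal-area with standard parallel φ₀, h = cos φ / cos φ₀ and k = cos φ₀ / cos φ, so h·k = 1.
At 32.2°: h = 1.197, k = 0.8356; principal scales a = 1.197, b = 0.8356.
sin(ω/2) = (a − b)/(a + b) = 0.3611/2.032 = 0.1777, so ω = 2 arcsin(0.1777) ≈ 20.5°.

20.5°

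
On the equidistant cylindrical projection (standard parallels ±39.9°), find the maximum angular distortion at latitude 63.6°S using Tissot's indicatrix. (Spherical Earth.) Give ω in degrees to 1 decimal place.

30.9°

The equidistant cylindrical projection with φ₀ = 39.9° has h = 1 (meridians true) and k = cos φ₀ / cos φ along parallels.
At 63.6°: h = 1.000, k = 1.725; principal scales a = 1.725, b = 1.000.
sin(ω/2) = (a − b)/(a + b) = 0.7254/2.725 = 0.2662, so ω = 2 arcsin(0.2662) ≈ 30.9°.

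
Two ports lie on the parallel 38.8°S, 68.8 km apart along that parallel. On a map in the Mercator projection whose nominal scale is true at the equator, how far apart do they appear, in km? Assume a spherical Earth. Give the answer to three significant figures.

88.3 km

Mercator is conformal, so the point scale is isotropic: h = k = sec φ = 1/cos φ.
Along the parallel, k = sec 38.8° = 1/0.7793 = 1.283.
Map distance = 68.8 × 1.283 ≈ 88.3 km.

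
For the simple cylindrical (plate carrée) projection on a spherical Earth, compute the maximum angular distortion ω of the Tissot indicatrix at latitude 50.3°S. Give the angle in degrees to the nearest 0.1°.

25.5°

In the plate carrée (x = Rλ, y = Rφ), meridians are true-scale (h = 1) and parallels are stretched by k = sec φ.
At 50.3°: h = 1.000, k = 1.566; principal scales a = 1.566, b = 1.000.
sin(ω/2) = (a − b)/(a + b) = 0.5655/2.566 = 0.2204, so ω = 2 arcsin(0.2204) ≈ 25.5°.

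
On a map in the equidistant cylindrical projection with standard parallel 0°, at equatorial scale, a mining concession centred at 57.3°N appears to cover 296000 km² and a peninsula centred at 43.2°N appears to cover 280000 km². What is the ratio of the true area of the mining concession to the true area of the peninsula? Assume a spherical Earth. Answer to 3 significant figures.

On the plate carrée, areal scale = h·k = 1 × sec φ, so true area = apparent × cos φ.
True area of mining concession: 296000 × cos(57.3°) = 296000 × 0.5402 = 159900 km².
True area of peninsula: 280000 × cos(43.2°) = 280000 × 0.7290 = 204100 km².
Ratio = 159900 / 204100 ≈ 0.783.

0.783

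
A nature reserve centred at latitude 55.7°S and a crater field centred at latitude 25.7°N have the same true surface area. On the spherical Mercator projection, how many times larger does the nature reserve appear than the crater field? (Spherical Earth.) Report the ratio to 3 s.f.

Mercator areal scale is sec²φ.
At 55.7°: sec²(55.7°) = 1/0.5635² = 3.149.
At 25.7°: sec²(25.7°) = 1/0.9011² = 1.232.
Ratio = 3.149/1.232 = cos²(25.7°)/cos²(55.7°) ≈ 2.56.

2.56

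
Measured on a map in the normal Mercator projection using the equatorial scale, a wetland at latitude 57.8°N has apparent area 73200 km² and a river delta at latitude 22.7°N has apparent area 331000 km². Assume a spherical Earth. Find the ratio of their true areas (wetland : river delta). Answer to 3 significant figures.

0.0738

Since Mercator area scale is 1/cos²φ, the true area equals the apparent area multiplied by cos²φ.
True area of wetland: 73200 × cos²(57.8°) = 73200 × 0.2840 = 20790 km².
True area of river delta: 331000 × cos²(22.7°) = 331000 × 0.8511 = 281700 km².
Ratio = 20790 / 281700 ≈ 0.0738.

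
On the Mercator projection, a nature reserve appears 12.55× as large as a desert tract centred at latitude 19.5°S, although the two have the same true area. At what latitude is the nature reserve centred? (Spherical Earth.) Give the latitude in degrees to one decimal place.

74.6°

On Mercator, (apparent₁)/(apparent₂) = sec²φ₁ / sec²φ₂ when true areas are equal.
cos²φ₂ / cos²φ₁ = 12.55  ⇒  cos φ₁ = cos 19.5° / √12.55 = 0.9426/3.543 = 0.2661.
φ₁ = arccos(0.2661) ≈ 74.6°.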